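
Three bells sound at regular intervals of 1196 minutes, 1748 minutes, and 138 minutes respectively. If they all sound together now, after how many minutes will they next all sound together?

The first simultaneous occurrence is after LCM of the individual periods.
1196 = 2^2 × 13 × 23
1748 = 2^2 × 19 × 23
138 = 2 × 3 × 23
LCM(1196, 1748, 138) = 2^2 × 3 × 13 × 19 × 23 = 68172.

68172 minutes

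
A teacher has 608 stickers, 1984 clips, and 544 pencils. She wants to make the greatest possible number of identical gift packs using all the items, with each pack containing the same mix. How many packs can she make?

32 packs

The pack count must divide each quantity, so the greatest is gcd(608, 1984, 544).
608 = 2^5 × 19
1984 = 2^6 × 31
544 = 2^5 × 17
gcd(608, 1984, 544) = 2^5 = 32.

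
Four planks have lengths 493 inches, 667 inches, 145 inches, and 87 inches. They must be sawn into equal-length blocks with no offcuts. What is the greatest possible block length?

This is the greatest common divisor of 493, 667, 145, and 87.
493 = 17 × 29
667 = 23 × 29
145 = 5 × 29
87 = 3 × 29
gcd(493, 667, 145, 87) = 29.

29 inches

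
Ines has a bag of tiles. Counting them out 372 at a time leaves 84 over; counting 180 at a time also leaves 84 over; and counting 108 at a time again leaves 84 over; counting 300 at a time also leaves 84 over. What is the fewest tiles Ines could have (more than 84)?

83784

N − 84 must be a common multiple of 372, 180, 108, and 300.
372 = 2^2 × 3 × 31
180 = 2^2 × 3^2 × 5
108 = 2^2 × 3^3
300 = 2^2 × 3 × 5^2
LCM(372, 180, 108, 300) = 2^2 × 3^3 × 5^2 × 31 = 83700.
Smallest N > 84 is LCM + 84 = 83700 + 84 = 83784.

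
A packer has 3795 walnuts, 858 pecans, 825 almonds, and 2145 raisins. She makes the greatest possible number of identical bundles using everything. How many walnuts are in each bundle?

115

Number of bundles = gcd(3795, 858, 825, 2145).
3795 = 3 × 5 × 11 × 23
858 = 2 × 3 × 11 × 13
825 = 3 × 5^2 × 11
2145 = 3 × 5 × 11 × 13
gcd(3795, 858, 825, 2145) = 3 × 11 = 33.
walnuts per bundle = 3795 / 33 = 115.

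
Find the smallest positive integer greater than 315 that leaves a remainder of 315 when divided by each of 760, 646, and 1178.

400835

N − 315 must be a common multiple of 760, 646, and 1178.
760 = 2^3 × 5 × 19
646 = 2 × 17 × 19
1178 = 2 × 19 × 31
LCM(760, 646, 1178) = 2^3 × 5 × 17 × 19 × 31 = 400520.
Smallest N > 315 is LCM + 315 = 400520 + 315 = 400835.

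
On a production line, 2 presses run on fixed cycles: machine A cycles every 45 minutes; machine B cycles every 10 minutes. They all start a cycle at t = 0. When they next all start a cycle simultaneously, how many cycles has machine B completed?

They are all back at their starting positions together after one LCM of the periods.
45 = 3^2 × 5
10 = 2 × 5
LCM(45, 10) = 2 × 3^2 × 5 = 90.
Cycles for period 10: 90 / 10 = 9.

9 cycles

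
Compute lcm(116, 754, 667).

116 = 2^2 × 29
754 = 2 × 13 × 29
667 = 23 × 29
LCM(116, 754, 667) = 2^2 × 13 × 23 × 29 = 34684.

34684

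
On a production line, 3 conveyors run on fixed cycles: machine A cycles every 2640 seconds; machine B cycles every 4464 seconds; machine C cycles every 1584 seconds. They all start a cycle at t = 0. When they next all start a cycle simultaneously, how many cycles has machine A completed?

All finish a whole number of cycles simultaneously at t = LCM of the periods.
2640 = 2^4 × 3 × 5 × 11
4464 = 2^4 × 3^2 × 31
1584 = 2^4 × 3^2 × 11
LCM(2640, 4464, 1584) = 2^4 × 3^2 × 5 × 11 × 31 = 245520.
Cycles for period 2640: 245520 / 2640 = 93.

93 cycles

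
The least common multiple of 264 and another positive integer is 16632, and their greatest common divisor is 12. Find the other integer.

gcd × lcm = product of the two integers, so the other integer is (12 × 16632) / 264 = 756.

756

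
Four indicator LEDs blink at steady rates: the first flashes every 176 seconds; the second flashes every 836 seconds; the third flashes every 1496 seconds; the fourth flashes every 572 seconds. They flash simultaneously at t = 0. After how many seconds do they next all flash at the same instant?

They coincide at every common multiple of the periods; the first is the LCM.
176 = 2^4 × 11
836 = 2^2 × 11 × 19
1496 = 2^3 × 11 × 17
572 = 2^2 × 11 × 13
LCM(176, 836, 1496, 572) = 2^4 × 11 × 13 × 17 × 19 = 739024.

739024 seconds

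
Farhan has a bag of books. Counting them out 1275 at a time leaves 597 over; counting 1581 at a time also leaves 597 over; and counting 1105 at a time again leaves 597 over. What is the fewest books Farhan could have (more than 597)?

N − 597 must be a common multiple of 1275, 1581, and 1105.
1275 = 3 × 5^2 × 17
1581 = 3 × 17 × 31
1105 = 5 × 13 × 17
LCM(1275, 1581, 1105) = 3 × 5^2 × 13 × 17 × 31 = 513825.
Smallest N > 597 is LCM + 597 = 513825 + 597 = 514422.

514422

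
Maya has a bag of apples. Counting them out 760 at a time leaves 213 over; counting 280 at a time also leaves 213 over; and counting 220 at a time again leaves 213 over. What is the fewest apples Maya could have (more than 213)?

58733

N − 213 must be a common multiple of 760, 280, and 220.
760 = 2^3 × 5 × 19
280 = 2^3 × 5 × 7
220 = 2^2 × 5 × 11
LCM(760, 280, 220) = 2^3 × 5 × 7 × 11 × 19 = 58520.
Smallest N > 213 is LCM + 213 = 58520 + 213 = 58733.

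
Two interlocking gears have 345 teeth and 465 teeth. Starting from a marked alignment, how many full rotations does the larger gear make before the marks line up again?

23 rotations

The first common completion time is the LCM of the periods.
345 = 3 × 5 × 23
465 = 3 × 5 × 31
LCM(345, 465) = 3 × 5 × 23 × 31 = 10695.
Rotations for period 465: 10695 / 465 = 23.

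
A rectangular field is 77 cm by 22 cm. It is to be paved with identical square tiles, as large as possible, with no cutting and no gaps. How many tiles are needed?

14

Tile side = gcd(77, 22).
77 = 7 × 11
22 = 2 × 11
gcd(77, 22) = 11.
Tiles: (77/11) × (22/11) = 7 × 2 = 14.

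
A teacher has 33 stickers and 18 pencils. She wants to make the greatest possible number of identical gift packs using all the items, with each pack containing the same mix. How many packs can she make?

3 packs

The pack count must divide each quantity, so the greatest is gcd(33, 18).
33 = 3 × 11
18 = 2 × 3^2
gcd(33, 18) = 3.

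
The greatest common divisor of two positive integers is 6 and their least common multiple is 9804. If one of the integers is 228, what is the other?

For two integers, gcd × lcm = product, so the other is (6 × 9804) / 228 = 58824 / 228 = 258.

258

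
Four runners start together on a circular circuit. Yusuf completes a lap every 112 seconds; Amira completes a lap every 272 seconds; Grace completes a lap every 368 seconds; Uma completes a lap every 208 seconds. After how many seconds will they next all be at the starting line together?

569296 seconds

We need the least common multiple of the intervals.
112 = 2^4 × 7
272 = 2^4 × 17
368 = 2^4 × 23
208 = 2^4 × 13
LCM(112, 272, 368, 208) = 2^4 × 7 × 13 × 17 × 23 = 569296.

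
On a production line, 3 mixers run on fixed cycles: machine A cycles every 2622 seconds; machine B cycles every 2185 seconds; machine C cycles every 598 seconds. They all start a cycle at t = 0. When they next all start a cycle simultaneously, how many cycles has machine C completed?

285 cycles

The first common completion time is the LCM of the periods.
2622 = 2 × 3 × 19 × 23
2185 = 5 × 19 × 23
598 = 2 × 13 × 23
LCM(2622, 2185, 598) = 2 × 3 × 5 × 13 × 19 × 23 = 170430.
Cycles for period 598: 170430 / 598 = 285.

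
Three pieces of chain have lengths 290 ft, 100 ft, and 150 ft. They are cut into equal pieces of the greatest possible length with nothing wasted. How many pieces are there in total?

Piece length = gcd(290, 100, 150).
290 = 2 × 5 × 29
100 = 2^2 × 5^2
150 = 2 × 3 × 5^2
gcd(290, 100, 150) = 2 × 5 = 10.
Total pieces = 290/10 + 100/10 + 150/10 = 29 + 10 + 15 = 54.

54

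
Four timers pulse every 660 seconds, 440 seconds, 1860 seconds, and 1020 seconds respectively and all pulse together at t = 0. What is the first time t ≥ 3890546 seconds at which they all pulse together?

Joint pulses occur at multiples of LCM(660, 440, 1860, 1020).
660 = 2^2 × 3 × 5 × 11
440 = 2^3 × 5 × 11
1860 = 2^2 × 3 × 5 × 31
1020 = 2^2 × 3 × 5 × 17
LCM(660, 440, 1860, 1020) = 2^3 × 3 × 5 × 11 × 17 × 31 = 695640.
Smallest multiple of 695640 that is ≥ 3890546: ⌈3890546/695640⌉ × 695640 = 6 × 695640 = 4173840.

4173840 seconds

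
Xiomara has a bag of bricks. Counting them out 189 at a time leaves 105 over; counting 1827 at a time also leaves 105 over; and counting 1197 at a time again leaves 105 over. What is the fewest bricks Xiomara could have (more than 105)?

104244

N − 105 must be a common multiple of 189, 1827, and 1197.
189 = 3^3 × 7
1827 = 3^2 × 7 × 29
1197 = 3^2 × 7 × 19
LCM(189, 1827, 1197) = 3^3 × 7 × 19 × 29 = 104139.
Smallest N > 105 is LCM + 105 = 104139 + 105 = 104244.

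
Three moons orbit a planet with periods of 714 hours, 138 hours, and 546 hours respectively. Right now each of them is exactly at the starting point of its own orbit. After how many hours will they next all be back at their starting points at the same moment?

213486 hours

We need the least common multiple of the intervals.
714 = 2 × 3 × 7 × 17
138 = 2 × 3 × 23
546 = 2 × 3 × 7 × 13
LCM(714, 138, 546) = 2 × 3 × 7 × 13 × 17 × 23 = 213486.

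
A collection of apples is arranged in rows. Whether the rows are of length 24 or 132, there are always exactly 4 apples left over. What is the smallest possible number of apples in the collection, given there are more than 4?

268

N − 4 must be a common multiple of 24 and 132.
24 = 2^3 × 3
132 = 2^2 × 3 × 11
LCM(24, 132) = 2^3 × 3 × 11 = 264.
Smallest N > 4 is LCM + 4 = 264 + 4 = 268.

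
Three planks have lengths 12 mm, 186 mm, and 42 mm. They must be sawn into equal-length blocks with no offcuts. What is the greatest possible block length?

This is the greatest common divisor of 12, 186, and 42.
12 = 2^2 × 3
186 = 2 × 3 × 31
42 = 2 × 3 × 7
gcd(12, 186, 42) = 2 × 3 = 6.

6 mm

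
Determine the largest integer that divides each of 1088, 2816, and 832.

1088 = 2^6 × 17
2816 = 2^8 × 11
832 = 2^6 × 13
gcd(1088, 2816, 832) = 2^6 = 64.

64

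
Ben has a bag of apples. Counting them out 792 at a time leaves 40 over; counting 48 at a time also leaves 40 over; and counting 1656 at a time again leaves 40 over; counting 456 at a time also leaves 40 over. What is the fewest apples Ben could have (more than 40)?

N − 40 must be a common multiple of 792, 48, 1656, and 456.
792 = 2^3 × 3^2 × 11
48 = 2^4 × 3
1656 = 2^3 × 3^2 × 23
456 = 2^3 × 3 × 19
LCM(792, 48, 1656, 456) = 2^4 × 3^2 × 11 × 19 × 23 = 692208.
Smallest N > 40 is LCM + 40 = 692208 + 40 = 692248.

692248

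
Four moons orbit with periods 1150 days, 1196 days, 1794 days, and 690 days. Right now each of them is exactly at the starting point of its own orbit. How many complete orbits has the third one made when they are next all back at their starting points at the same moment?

50 orbits

All finish a whole number of cycles simultaneously at t = LCM of the periods.
1150 = 2 × 5^2 × 23
1196 = 2^2 × 13 × 23
1794 = 2 × 3 × 13 × 23
690 = 2 × 3 × 5 × 23
LCM(1150, 1196, 1794, 690) = 2^2 × 3 × 5^2 × 13 × 23 = 89700.
Orbits for period 1794: 89700 / 1794 = 50.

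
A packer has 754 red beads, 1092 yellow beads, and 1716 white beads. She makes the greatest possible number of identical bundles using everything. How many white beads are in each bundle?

Number of bundles = gcd(754, 1092, 1716).
754 = 2 × 13 × 29
1092 = 2^2 × 3 × 7 × 13
1716 = 2^2 × 3 × 11 × 13
gcd(754, 1092, 1716) = 2 × 13 = 26.
white beads per bundle = 1716 / 26 = 66.

66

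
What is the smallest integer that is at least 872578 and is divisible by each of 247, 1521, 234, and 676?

924768

The integer must be a common multiple of 247, 1521, 234, and 676, so a multiple of their LCM.
247 = 13 × 19
1521 = 3^2 × 13^2
234 = 2 × 3^2 × 13
676 = 2^2 × 13^2
LCM(247, 1521, 234, 676) = 2^2 × 3^2 × 13^2 × 19 = 115596.
Smallest multiple of 115596 that is ≥ 872578: ⌈872578/115596⌉ × 115596 = 8 × 115596 = 924768.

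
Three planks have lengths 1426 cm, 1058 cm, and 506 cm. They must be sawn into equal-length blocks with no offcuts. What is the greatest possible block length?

This is the greatest common divisor of 1426, 1058, and 506.
1426 = 2 × 23 × 31
1058 = 2 × 23^2
506 = 2 × 11 × 23
gcd(1426, 1058, 506) = 2 × 23 = 46.

46 cm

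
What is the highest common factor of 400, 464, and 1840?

400 = 2^4 × 5^2
464 = 2^4 × 29
1840 = 2^4 × 5 × 23
gcd(400, 464, 1840) = 2^4 = 16.

16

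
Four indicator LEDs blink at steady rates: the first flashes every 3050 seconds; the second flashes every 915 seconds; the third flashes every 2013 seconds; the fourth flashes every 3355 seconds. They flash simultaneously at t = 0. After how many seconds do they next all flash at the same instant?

100650 seconds

They coincide at every common multiple of the periods; the first is the LCM.
3050 = 2 × 5^2 × 61
915 = 3 × 5 × 61
2013 = 3 × 11 × 61
3355 = 5 × 11 × 61
LCM(3050, 915, 2013, 3355) = 2 × 3 × 5^2 × 11 × 61 = 100650.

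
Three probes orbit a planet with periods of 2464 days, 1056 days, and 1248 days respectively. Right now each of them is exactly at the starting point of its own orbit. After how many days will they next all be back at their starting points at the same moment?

We need the least common multiple of the intervals.
2464 = 2^5 × 7 × 11
1056 = 2^5 × 3 × 11
1248 = 2^5 × 3 × 13
LCM(2464, 1056, 1248) = 2^5 × 3 × 7 × 11 × 13 = 96096.

96096 days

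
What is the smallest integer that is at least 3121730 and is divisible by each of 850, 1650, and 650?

The integer must be a common multiple of 850, 1650, and 650, so a multiple of their LCM.
850 = 2 × 5^2 × 17
1650 = 2 × 3 × 5^2 × 11
650 = 2 × 5^2 × 13
LCM(850, 1650, 650) = 2 × 3 × 5^2 × 11 × 13 × 17 = 364650.
Smallest multiple of 364650 that is ≥ 3121730: ⌈3121730/364650⌉ × 364650 = 9 × 364650 = 3281850.

3281850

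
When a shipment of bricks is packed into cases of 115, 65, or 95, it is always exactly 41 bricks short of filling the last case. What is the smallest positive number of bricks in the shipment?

28364

Being 41 short of a full case of size k means N ≡ −41 (mod k), i.e. N + 41 is a multiple of each size.
115 = 5 × 23
65 = 5 × 13
95 = 5 × 19
LCM(115, 65, 95) = 5 × 13 × 19 × 23 = 28405.
Smallest positive N is 28405 − 41 = 28364.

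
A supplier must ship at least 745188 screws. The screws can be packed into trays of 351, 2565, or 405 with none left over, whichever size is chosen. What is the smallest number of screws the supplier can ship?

800280

The number of screws must be a common multiple of 351, 2565, and 405, so a multiple of their LCM.
351 = 3^3 × 13
2565 = 3^3 × 5 × 19
405 = 3^4 × 5
LCM(351, 2565, 405) = 3^4 × 5 × 13 × 19 = 100035.
Smallest multiple of 100035 that is ≥ 745188: ⌈745188/100035⌉ × 100035 = 8 × 100035 = 800280.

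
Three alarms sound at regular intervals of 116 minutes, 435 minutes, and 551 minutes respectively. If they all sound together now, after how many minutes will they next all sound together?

33060 minutes

The first simultaneous occurrence is after LCM of the individual periods.
116 = 2^2 × 29
435 = 3 × 5 × 29
551 = 19 × 29
LCM(116, 435, 551) = 2^2 × 3 × 5 × 19 × 29 = 33060.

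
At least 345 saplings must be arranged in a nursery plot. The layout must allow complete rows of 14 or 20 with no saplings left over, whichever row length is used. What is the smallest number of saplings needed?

The number of saplings must be a common multiple of 14 and 20, so a multiple of their LCM.
14 = 2 × 7
20 = 2^2 × 5
LCM(14, 20) = 2^2 × 5 × 7 = 140.
Smallest multiple of 140 that is ≥ 345: ⌈345/140⌉ × 140 = 3 × 140 = 420.

420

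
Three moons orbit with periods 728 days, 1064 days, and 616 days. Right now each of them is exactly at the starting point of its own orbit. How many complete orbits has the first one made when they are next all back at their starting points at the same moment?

They are all back at their starting positions together after one LCM of the periods.
728 = 2^3 × 7 × 13
1064 = 2^3 × 7 × 19
616 = 2^3 × 7 × 11
LCM(728, 1064, 616) = 2^3 × 7 × 11 × 13 × 19 = 152152.
Orbits for period 728: 152152 / 728 = 209.

209 orbits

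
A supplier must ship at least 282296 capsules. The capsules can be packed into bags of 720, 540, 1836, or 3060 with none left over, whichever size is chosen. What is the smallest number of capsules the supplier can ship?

The number of capsules must be a common multiple of 720, 540, 1836, and 3060, so a multiple of their LCM.
720 = 2^4 × 3^2 × 5
540 = 2^2 × 3^3 × 5
1836 = 2^2 × 3^3 × 17
3060 = 2^2 × 3^2 × 5 × 17
LCM(720, 540, 1836, 3060) = 2^4 × 3^3 × 5 × 17 = 36720.
Smallest multiple of 36720 that is ≥ 282296: ⌈282296/36720⌉ × 36720 = 8 × 36720 = 293760.

293760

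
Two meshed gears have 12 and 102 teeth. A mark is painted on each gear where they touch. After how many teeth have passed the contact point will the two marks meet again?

204 teeth

The first simultaneous occurrence is after LCM of the individual periods.
12 = 2^2 × 3
102 = 2 × 3 × 17
LCM(12, 102) = 2^2 × 3 × 17 = 204.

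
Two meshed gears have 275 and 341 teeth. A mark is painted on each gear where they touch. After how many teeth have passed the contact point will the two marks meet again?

They coincide at every common multiple of the periods; the first is the LCM.
275 = 5^2 × 11
341 = 11 × 31
LCM(275, 341) = 5^2 × 11 × 31 = 8525.

8525 teeth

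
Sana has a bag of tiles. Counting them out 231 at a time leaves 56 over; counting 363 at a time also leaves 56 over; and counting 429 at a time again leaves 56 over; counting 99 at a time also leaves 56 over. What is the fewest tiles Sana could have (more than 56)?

N − 56 must be a common multiple of 231, 363, 429, and 99.
231 = 3 × 7 × 11
363 = 3 × 11^2
429 = 3 × 11 × 13
99 = 3^2 × 11
LCM(231, 363, 429, 99) = 3^2 × 7 × 11^2 × 13 = 99099.
Smallest N > 56 is LCM + 56 = 99099 + 56 = 99155.

99155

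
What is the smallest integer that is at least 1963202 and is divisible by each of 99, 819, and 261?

The integer must be a common multiple of 99, 819, and 261, so a multiple of their LCM.
99 = 3^2 × 11
819 = 3^2 × 7 × 13
261 = 3^2 × 29
LCM(99, 819, 261) = 3^2 × 7 × 11 × 13 × 29 = 261261.
Smallest multiple of 261261 that is ≥ 1963202: ⌈1963202/261261⌉ × 261261 = 8 × 261261 = 2090088.

2090088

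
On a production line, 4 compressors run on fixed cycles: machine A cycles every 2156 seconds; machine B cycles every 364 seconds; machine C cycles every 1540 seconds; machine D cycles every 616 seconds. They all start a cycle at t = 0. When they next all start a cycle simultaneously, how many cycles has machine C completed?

The first common completion time is the LCM of the periods.
2156 = 2^2 × 7^2 × 11
364 = 2^2 × 7 × 13
1540 = 2^2 × 5 × 7 × 11
616 = 2^3 × 7 × 11
LCM(2156, 364, 1540, 616) = 2^3 × 5 × 7^2 × 11 × 13 = 280280.
Cycles for period 1540: 280280 / 1540 = 182.

182 cycles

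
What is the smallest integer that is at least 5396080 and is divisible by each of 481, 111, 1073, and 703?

The integer must be a common multiple of 481, 111, 1073, and 703, so a multiple of their LCM.
481 = 13 × 37
111 = 3 × 37
1073 = 29 × 37
703 = 19 × 37
LCM(481, 111, 1073, 703) = 3 × 13 × 19 × 29 × 37 = 795093.
Smallest multiple of 795093 that is ≥ 5396080: ⌈5396080/795093⌉ × 795093 = 7 × 795093 = 5565651.

5565651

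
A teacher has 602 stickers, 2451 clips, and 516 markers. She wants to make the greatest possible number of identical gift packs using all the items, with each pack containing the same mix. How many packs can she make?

The pack count must divide each quantity, so the greatest is gcd(602, 2451, 516).
602 = 2 × 7 × 43
2451 = 3 × 19 × 43
516 = 2^2 × 3 × 43
gcd(602, 2451, 516) = 43.

43 packs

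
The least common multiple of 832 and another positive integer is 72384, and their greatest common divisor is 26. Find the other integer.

2262

gcd × lcm = product of the two integers, so the other integer is (26 × 72384) / 832 = 2262.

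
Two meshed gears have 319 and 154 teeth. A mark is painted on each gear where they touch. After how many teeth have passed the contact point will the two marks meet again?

4466 teeth

We need the least common multiple of the intervals.
319 = 11 × 29
154 = 2 × 7 × 11
LCM(319, 154) = 2 × 7 × 11 × 29 = 4466.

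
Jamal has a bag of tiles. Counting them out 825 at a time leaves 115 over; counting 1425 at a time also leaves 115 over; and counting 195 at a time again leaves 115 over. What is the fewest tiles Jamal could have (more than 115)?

203890

N − 115 must be a common multiple of 825, 1425, and 195.
825 = 3 × 5^2 × 11
1425 = 3 × 5^2 × 19
195 = 3 × 5 × 13
LCM(825, 1425, 195) = 3 × 5^2 × 11 × 13 × 19 = 203775.
Smallest N > 115 is LCM + 115 = 203775 + 115 = 203890.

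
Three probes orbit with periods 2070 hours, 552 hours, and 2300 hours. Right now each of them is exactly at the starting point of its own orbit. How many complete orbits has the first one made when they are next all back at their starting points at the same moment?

20 orbits

They are all back at their starting positions together after one LCM of the periods.
2070 = 2 × 3^2 × 5 × 23
552 = 2^3 × 3 × 23
2300 = 2^2 × 5^2 × 23
LCM(2070, 552, 2300) = 2^3 × 3^2 × 5^2 × 23 = 41400.
Orbits for period 2070: 41400 / 2070 = 20.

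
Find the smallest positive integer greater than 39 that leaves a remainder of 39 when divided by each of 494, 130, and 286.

27209

N − 39 must be a common multiple of 494, 130, and 286.
494 = 2 × 13 × 19
130 = 2 × 5 × 13
286 = 2 × 11 × 13
LCM(494, 130, 286) = 2 × 5 × 11 × 13 × 19 = 27170.
Smallest N > 39 is LCM + 39 = 27170 + 39 = 27209.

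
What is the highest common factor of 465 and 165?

15

465 = 3 × 5 × 31
165 = 3 × 5 × 11
gcd(465, 165) = 3 × 5 = 15.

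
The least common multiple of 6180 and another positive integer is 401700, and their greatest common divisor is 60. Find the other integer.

3900

gcd × lcm = product of the two integers, so the other integer is (60 × 401700) / 6180 = 3900.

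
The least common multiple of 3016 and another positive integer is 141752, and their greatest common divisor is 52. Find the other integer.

gcd × lcm = product of the two integers, so the other integer is (52 × 141752) / 3016 = 2444.

2444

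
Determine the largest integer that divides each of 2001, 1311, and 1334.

23

2001 = 3 × 23 × 29
1311 = 3 × 19 × 23
1334 = 2 × 23 × 29
gcd(2001, 1311, 1334) = 23.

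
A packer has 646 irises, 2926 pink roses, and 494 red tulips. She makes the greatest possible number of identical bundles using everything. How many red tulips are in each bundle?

13

Number of bundles = gcd(646, 2926, 494).
646 = 2 × 17 × 19
2926 = 2 × 7 × 11 × 19
494 = 2 × 13 × 19
gcd(646, 2926, 494) = 2 × 19 = 38.
red tulips per bundle = 494 / 38 = 13.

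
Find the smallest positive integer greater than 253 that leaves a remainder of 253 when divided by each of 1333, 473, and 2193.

748066

N − 253 must be a common multiple of 1333, 473, and 2193.
1333 = 31 × 43
473 = 11 × 43
2193 = 3 × 17 × 43
LCM(1333, 473, 2193) = 3 × 11 × 17 × 31 × 43 = 747813.
Smallest N > 253 is LCM + 253 = 747813 + 253 = 748066.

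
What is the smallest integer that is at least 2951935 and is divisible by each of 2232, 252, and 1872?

The integer must be a common multiple of 2232, 252, and 1872, so a multiple of their LCM.
2232 = 2^3 × 3^2 × 31
252 = 2^2 × 3^2 × 7
1872 = 2^4 × 3^2 × 13
LCM(2232, 252, 1872) = 2^4 × 3^2 × 7 × 13 × 31 = 406224.
Smallest multiple of 406224 that is ≥ 2951935: ⌈2951935/406224⌉ × 406224 = 8 × 406224 = 3249792.

3249792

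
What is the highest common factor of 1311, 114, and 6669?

57

1311 = 3 × 19 × 23
114 = 2 × 3 × 19
6669 = 3^3 × 13 × 19
gcd(1311, 114, 6669) = 3 × 19 = 57.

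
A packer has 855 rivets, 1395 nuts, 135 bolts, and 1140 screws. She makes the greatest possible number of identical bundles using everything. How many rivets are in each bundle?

57

Number of bundles = gcd(855, 1395, 135, 1140).
855 = 3^2 × 5 × 19
1395 = 3^2 × 5 × 31
135 = 3^3 × 5
1140 = 2^2 × 3 × 5 × 19
gcd(855, 1395, 135, 1140) = 3 × 5 = 15.
rivets per bundle = 855 / 15 = 57.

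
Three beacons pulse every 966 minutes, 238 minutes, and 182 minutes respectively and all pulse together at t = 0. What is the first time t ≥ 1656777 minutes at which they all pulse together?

Joint pulses occur at multiples of LCM(966, 238, 182).
966 = 2 × 3 × 7 × 23
238 = 2 × 7 × 17
182 = 2 × 7 × 13
LCM(966, 238, 182) = 2 × 3 × 7 × 13 × 17 × 23 = 213486.
Smallest multiple of 213486 that is ≥ 1656777: ⌈1656777/213486⌉ × 213486 = 8 × 213486 = 1707888.

1707888 minutes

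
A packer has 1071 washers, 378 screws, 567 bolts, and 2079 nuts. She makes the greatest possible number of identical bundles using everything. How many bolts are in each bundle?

Number of bundles = gcd(1071, 378, 567, 2079).
1071 = 3^2 × 7 × 17
378 = 2 × 3^3 × 7
567 = 3^4 × 7
2079 = 3^3 × 7 × 11
gcd(1071, 378, 567, 2079) = 3^2 × 7 = 63.
bolts per bundle = 567 / 63 = 9.

9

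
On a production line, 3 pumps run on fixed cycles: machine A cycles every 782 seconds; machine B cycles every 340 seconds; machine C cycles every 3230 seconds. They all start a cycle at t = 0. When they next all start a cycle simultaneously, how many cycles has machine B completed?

They are all back at their starting positions together after one LCM of the periods.
782 = 2 × 17 × 23
340 = 2^2 × 5 × 17
3230 = 2 × 5 × 17 × 19
LCM(782, 340, 3230) = 2^2 × 5 × 17 × 19 × 23 = 148580.
Cycles for period 340: 148580 / 340 = 437.

437 cycles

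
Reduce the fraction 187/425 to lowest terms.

187 = 11 × 17
425 = 5^2 × 17
gcd(187, 425) = 17.
Divide numerator and denominator by 17: 187/425 = 11/25.

11/25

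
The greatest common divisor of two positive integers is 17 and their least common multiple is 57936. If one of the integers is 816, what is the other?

1207

For two integers, gcd × lcm = product, so the other is (17 × 57936) / 816 = 984912 / 816 = 1207.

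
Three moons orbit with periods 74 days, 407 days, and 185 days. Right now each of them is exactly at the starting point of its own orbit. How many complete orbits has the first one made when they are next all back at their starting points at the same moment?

55 orbits

All finish a whole number of cycles simultaneously at t = LCM of the periods.
74 = 2 × 37
407 = 11 × 37
185 = 5 × 37
LCM(74, 407, 185) = 2 × 5 × 11 × 37 = 4070.
Orbits for period 74: 4070 / 74 = 55.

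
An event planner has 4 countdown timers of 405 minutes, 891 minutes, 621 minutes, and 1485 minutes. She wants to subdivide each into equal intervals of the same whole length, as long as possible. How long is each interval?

27 minutes

The interval must divide each timer length; the longest such is the gcd.
405 = 3^4 × 5
891 = 3^4 × 11
621 = 3^3 × 23
1485 = 3^3 × 5 × 11
gcd(405, 891, 621, 1485) = 3^3 = 27.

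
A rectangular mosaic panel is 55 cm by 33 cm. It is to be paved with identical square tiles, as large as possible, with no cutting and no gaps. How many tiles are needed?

Tile side = gcd(55, 33).
55 = 5 × 11
33 = 3 × 11
gcd(55, 33) = 11.
Tiles: (55/11) × (33/11) = 5 × 3 = 15.

15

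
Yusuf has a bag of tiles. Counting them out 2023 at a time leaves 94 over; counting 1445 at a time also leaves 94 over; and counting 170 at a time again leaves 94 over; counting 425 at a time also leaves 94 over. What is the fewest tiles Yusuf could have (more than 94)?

N − 94 must be a common multiple of 2023, 1445, 170, and 425.
2023 = 7 × 17^2
1445 = 5 × 17^2
170 = 2 × 5 × 17
425 = 5^2 × 17
LCM(2023, 1445, 170, 425) = 2 × 5^2 × 7 × 17^2 = 101150.
Smallest N > 94 is LCM + 94 = 101150 + 94 = 101244.

101244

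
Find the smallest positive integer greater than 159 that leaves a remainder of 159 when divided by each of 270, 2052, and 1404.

133539

N − 159 must be a common multiple of 270, 2052, and 1404.
270 = 2 × 3^3 × 5
2052 = 2^2 × 3^3 × 19
1404 = 2^2 × 3^3 × 13
LCM(270, 2052, 1404) = 2^2 × 3^3 × 5 × 13 × 19 = 133380.
Smallest N > 159 is LCM + 159 = 133380 + 159 = 133539.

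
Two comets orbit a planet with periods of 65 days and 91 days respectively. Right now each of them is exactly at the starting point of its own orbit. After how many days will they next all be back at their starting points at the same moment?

455 days

They coincide at every common multiple of the periods; the first is the LCM.
65 = 5 × 13
91 = 7 × 13
LCM(65, 91) = 5 × 7 × 13 = 455.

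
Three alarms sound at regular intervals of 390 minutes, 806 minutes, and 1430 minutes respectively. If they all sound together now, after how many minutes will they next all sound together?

132990 minutes

We need the least common multiple of the intervals.
390 = 2 × 3 × 5 × 13
806 = 2 × 13 × 31
1430 = 2 × 5 × 11 × 13
LCM(390, 806, 1430) = 2 × 3 × 5 × 11 × 13 × 31 = 132990.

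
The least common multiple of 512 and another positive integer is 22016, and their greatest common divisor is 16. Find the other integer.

688

gcd × lcm = product of the two integers, so the other integer is (16 × 22016) / 512 = 688.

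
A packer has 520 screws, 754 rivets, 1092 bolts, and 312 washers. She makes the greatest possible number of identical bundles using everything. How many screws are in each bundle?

20

Number of bundles = gcd(520, 754, 1092, 312).
520 = 2^3 × 5 × 13
754 = 2 × 13 × 29
1092 = 2^2 × 3 × 7 × 13
312 = 2^3 × 3 × 13
gcd(520, 754, 1092, 312) = 2 × 13 = 26.
screws per bundle = 520 / 26 = 20.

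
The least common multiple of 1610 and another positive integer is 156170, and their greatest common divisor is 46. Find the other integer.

4462

gcd × lcm = product of the two integers, so the other integer is (46 × 156170) / 1610 = 4462.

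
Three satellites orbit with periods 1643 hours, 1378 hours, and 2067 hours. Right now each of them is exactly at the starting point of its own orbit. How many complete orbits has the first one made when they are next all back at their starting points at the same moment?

78 orbits

They are all back at their starting positions together after one LCM of the periods.
1643 = 31 × 53
1378 = 2 × 13 × 53
2067 = 3 × 13 × 53
LCM(1643, 1378, 2067) = 2 × 3 × 13 × 31 × 53 = 128154.
Orbits for period 1643: 128154 / 1643 = 78.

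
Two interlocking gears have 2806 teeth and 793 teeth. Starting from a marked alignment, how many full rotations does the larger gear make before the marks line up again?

13 rotations

They are all back at their starting positions together after one LCM of the periods.
2806 = 2 × 23 × 61
793 = 13 × 61
LCM(2806, 793) = 2 × 13 × 23 × 61 = 36478.
Rotations for period 2806: 36478 / 2806 = 13.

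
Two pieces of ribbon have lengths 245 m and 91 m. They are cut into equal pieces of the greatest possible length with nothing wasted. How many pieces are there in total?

48

Piece length = gcd(245, 91).
245 = 5 × 7^2
91 = 7 × 13
gcd(245, 91) = 7.
Total pieces = 245/7 + 91/7 = 35 + 13 = 48.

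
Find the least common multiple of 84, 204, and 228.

84 = 2^2 × 3 × 7
204 = 2^2 × 3 × 17
228 = 2^2 × 3 × 19
LCM(84, 204, 228) = 2^2 × 3 × 7 × 17 × 19 = 27132.

27132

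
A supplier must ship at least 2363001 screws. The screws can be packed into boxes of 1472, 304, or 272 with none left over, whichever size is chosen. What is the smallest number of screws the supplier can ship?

2377280

The number of screws must be a common multiple of 1472, 304, and 272, so a multiple of their LCM.
1472 = 2^6 × 23
304 = 2^4 × 19
272 = 2^4 × 17
LCM(1472, 304, 272) = 2^6 × 17 × 19 × 23 = 475456.
Smallest multiple of 475456 that is ≥ 2363001: ⌈2363001/475456⌉ × 475456 = 5 × 475456 = 2377280.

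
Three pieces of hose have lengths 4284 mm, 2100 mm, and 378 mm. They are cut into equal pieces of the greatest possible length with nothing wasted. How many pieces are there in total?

Piece length = gcd(4284, 2100, 378).
4284 = 2^2 × 3^2 × 7 × 17
2100 = 2^2 × 3 × 5^2 × 7
378 = 2 × 3^3 × 7
gcd(4284, 2100, 378) = 2 × 3 × 7 = 42.
Total pieces = 4284/42 + 2100/42 + 378/42 = 102 + 50 + 9 = 161.

161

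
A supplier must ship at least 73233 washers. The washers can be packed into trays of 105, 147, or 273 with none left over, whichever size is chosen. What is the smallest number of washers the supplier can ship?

76440

The number of washers must be a common multiple of 105, 147, and 273, so a multiple of their LCM.
105 = 3 × 5 × 7
147 = 3 × 7^2
273 = 3 × 7 × 13
LCM(105, 147, 273) = 3 × 5 × 7^2 × 13 = 9555.
Smallest multiple of 9555 that is ≥ 73233: ⌈73233/9555⌉ × 9555 = 8 × 9555 = 76440.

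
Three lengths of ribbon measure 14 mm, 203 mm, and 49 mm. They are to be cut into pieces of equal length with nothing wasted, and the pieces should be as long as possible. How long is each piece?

7 mm

Each piece length must divide every original length, so the longest possible is gcd(14, 203, 49).
14 = 2 × 7
203 = 7 × 29
49 = 7^2
gcd(14, 203, 49) = 7.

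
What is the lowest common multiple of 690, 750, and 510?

293250

690 = 2 × 3 × 5 × 23
750 = 2 × 3 × 5^3
510 = 2 × 3 × 5 × 17
LCM(690, 750, 510) = 2 × 3 × 5^3 × 17 × 23 = 293250.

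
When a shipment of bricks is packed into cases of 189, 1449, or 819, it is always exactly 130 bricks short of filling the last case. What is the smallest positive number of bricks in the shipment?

56381

Being 130 short of a full case of size k means N ≡ −130 (mod k), i.e. N + 130 is a multiple of each size.
189 = 3^3 × 7
1449 = 3^2 × 7 × 23
819 = 3^2 × 7 × 13
LCM(189, 1449, 819) = 3^3 × 7 × 13 × 23 = 56511.
Smallest positive N is 56511 − 130 = 56381.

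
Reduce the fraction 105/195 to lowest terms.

105 = 3 × 5 × 7
195 = 3 × 5 × 13
gcd(105, 195) = 3 × 5 = 15.
Divide numerator and denominator by 15: 105/195 = 7/13.

7/13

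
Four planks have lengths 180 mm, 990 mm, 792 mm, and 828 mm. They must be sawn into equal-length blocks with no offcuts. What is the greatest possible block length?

The block length must divide every plank, so the greatest is gcd(180, 990, 792, 828).
180 = 2^2 × 3^2 × 5
990 = 2 × 3^2 × 5 × 11
792 = 2^3 × 3^2 × 11
828 = 2^2 × 3^2 × 23
gcd(180, 990, 792, 828) = 2 × 3^2 = 18.

18 mm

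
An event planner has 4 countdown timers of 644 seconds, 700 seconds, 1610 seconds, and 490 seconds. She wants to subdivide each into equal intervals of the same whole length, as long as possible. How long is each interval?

The interval must divide each timer length; the longest such is the gcd.
644 = 2^2 × 7 × 23
700 = 2^2 × 5^2 × 7
1610 = 2 × 5 × 7 × 23
490 = 2 × 5 × 7^2
gcd(644, 700, 1610, 490) = 2 × 7 = 14.

14 seconds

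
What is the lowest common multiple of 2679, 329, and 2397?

318801

2679 = 3 × 19 × 47
329 = 7 × 47
2397 = 3 × 17 × 47
LCM(2679, 329, 2397) = 3 × 7 × 17 × 19 × 47 = 318801.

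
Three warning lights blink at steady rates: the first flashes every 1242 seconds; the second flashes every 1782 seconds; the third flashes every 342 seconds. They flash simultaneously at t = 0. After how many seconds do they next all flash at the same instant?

The first simultaneous occurrence is after LCM of the individual periods.
1242 = 2 × 3^3 × 23
1782 = 2 × 3^4 × 11
342 = 2 × 3^2 × 19
LCM(1242, 1782, 342) = 2 × 3^4 × 11 × 19 × 23 = 778734.

778734 seconds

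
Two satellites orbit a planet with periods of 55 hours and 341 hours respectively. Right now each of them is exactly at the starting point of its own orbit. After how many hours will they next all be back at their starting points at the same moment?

The first simultaneous occurrence is after LCM of the individual periods.
55 = 5 × 11
341 = 11 × 31
LCM(55, 341) = 5 × 11 × 31 = 1705.

1705 hours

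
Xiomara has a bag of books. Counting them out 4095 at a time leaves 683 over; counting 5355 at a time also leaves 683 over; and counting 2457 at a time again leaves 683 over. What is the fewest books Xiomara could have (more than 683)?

N − 683 must be a common multiple of 4095, 5355, and 2457.
4095 = 3^2 × 5 × 7 × 13
5355 = 3^2 × 5 × 7 × 17
2457 = 3^3 × 7 × 13
LCM(4095, 5355, 2457) = 3^3 × 5 × 7 × 13 × 17 = 208845.
Smallest N > 683 is LCM + 683 = 208845 + 683 = 209528.

209528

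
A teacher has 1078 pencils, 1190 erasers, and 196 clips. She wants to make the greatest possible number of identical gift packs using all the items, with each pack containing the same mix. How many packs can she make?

The pack count must divide each quantity, so the greatest is gcd(1078, 1190, 196).
1078 = 2 × 7^2 × 11
1190 = 2 × 5 × 7 × 17
196 = 2^2 × 7^2
gcd(1078, 1190, 196) = 2 × 7 = 14.

14 packs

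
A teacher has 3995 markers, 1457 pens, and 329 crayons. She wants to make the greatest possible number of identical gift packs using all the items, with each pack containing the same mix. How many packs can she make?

The pack count must divide each quantity, so the greatest is gcd(3995, 1457, 329).
3995 = 5 × 17 × 47
1457 = 31 × 47
329 = 7 × 47
gcd(3995, 1457, 329) = 47.

47 packs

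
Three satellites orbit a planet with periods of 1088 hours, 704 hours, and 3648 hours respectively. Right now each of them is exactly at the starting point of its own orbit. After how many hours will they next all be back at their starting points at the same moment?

682176 hours

We need the least common multiple of the intervals.
1088 = 2^6 × 17
704 = 2^6 × 11
3648 = 2^6 × 3 × 19
LCM(1088, 704, 3648) = 2^6 × 3 × 11 × 17 × 19 = 682176.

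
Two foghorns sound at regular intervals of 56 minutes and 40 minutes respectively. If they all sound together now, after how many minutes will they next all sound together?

280 minutes

They coincide at every common multiple of the periods; the first is the LCM.
56 = 2^3 × 7
40 = 2^3 × 5
LCM(56, 40) = 2^3 × 5 × 7 = 280.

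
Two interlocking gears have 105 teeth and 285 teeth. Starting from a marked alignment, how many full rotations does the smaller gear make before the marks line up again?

19 rotations

The first common completion time is the LCM of the periods.
105 = 3 × 5 × 7
285 = 3 × 5 × 19
LCM(105, 285) = 3 × 5 × 7 × 19 = 1995.
Rotations for period 105: 1995 / 105 = 19.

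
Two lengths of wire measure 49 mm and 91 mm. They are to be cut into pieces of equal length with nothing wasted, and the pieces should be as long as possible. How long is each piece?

7 mm

Each piece length must divide every original length, so the longest possible is gcd(49, 91).
49 = 7^2
91 = 7 × 13
gcd(49, 91) = 7.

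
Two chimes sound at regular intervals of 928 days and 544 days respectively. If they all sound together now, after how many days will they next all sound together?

We need the least common multiple of the intervals.
928 = 2^5 × 29
544 = 2^5 × 17
LCM(928, 544) = 2^5 × 17 × 29 = 15776.

15776 days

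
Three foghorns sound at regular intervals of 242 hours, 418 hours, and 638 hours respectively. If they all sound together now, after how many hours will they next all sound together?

133342 hours

They coincide at every common multiple of the periods; the first is the LCM.
242 = 2 × 11^2
418 = 2 × 11 × 19
638 = 2 × 11 × 29
LCM(242, 418, 638) = 2 × 11^2 × 19 × 29 = 133342.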